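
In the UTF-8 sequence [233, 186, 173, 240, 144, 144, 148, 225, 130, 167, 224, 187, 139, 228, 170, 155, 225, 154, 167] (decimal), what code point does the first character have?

U+9EAD

Offset 0: leading byte 0xE9 = 11101001 → 3-byte char #1 = E9 BA AD.
Leading byte 0xE9 = 11101001 matches 1110xxxx → 3-byte sequence.
Byte 1: 0xE9 = 11101001, payload 1001 (4 bits).
Byte 2: 0xBA = 10111010 (10xxxxxx ✓), payload 111010.
Byte 3: 0xAD = 10101101 (10xxxxxx ✓), payload 101101.
Concatenate: 1001111010101101 = 0x9EAD (16 bits → U+9EAD).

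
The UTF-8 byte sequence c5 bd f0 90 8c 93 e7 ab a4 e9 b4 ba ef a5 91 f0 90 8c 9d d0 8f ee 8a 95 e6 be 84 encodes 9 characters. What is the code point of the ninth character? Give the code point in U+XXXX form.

U+6F84

Offset 0: leading byte 0xC5 = 11000101 → 2-byte char #1 = C5 BD.
Offset 2: leading byte 0xF0 = 11110000 → 4-byte char #2 = F0 90 8C 93.
Offset 6: leading byte 0xE7 = 11100111 → 3-byte char #3 = E7 AB A4.
Offset 9: leading byte 0xE9 = 11101001 → 3-byte char #4 = E9 B4 BA.
Offset 12: leading byte 0xEF = 11101111 → 3-byte char #5 = EF A5 91.
Offset 15: leading byte 0xF0 = 11110000 → 4-byte char #6 = F0 90 8C 9D.
Offset 19: leading byte 0xD0 = 11010000 → 2-byte char #7 = D0 8F.
Offset 21: leading byte 0xEE = 11101110 → 3-byte char #8 = EE 8A 95.
Offset 24: leading byte 0xE6 = 11100110 → 3-byte char #9 = E6 BE 84.
Leading byte 0xE6 = 11100110 matches 1110xxxx → 3-byte sequence.
Byte 1: 0xE6 = 11100110, payload 0110 (4 bits).
Byte 2: 0xBE = 10111110 (10xxxxxx ✓), payload 111110.
Byte 3: 0x84 = 10000100 (10xxxxxx ✓), payload 000100.
Concatenate: 0110111110000100 = 0x6F84 (16 bits → U+6F84).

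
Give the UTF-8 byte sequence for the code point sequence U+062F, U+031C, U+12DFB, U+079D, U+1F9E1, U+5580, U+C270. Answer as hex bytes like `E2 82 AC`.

D8 AF CC 9C F0 92 B7 BB DE 9D F0 9F A7 A1 E5 96 80 EC 89 B0

U+062F: 2-byte form → D8 AF.
U+031C: 2-byte form → CC 9C.
U+12DFB: 4-byte form → F0 92 B7 BB.
U+079D: 2-byte form → DE 9D.
U+1F9E1: 4-byte form → F0 9F A7 A1.
U+5580: 3-byte form → E5 96 80.
U+C270: 3-byte form → EC 89 B0.
Concatenated (20 bytes): D8 AF CC 9C F0 92 B7 BB DE 9D F0 9F A7 A1 E5 96 80 EC 89 B0.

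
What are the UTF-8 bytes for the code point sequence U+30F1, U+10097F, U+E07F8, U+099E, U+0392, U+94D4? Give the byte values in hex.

E3 83 B1 F4 80 A5 BF F3 A0 9F B8 E0 A6 9E CE 92 E9 93 94

U+30F1: 3-byte form → E3 83 B1.
U+10097F: 4-byte form → F4 80 A5 BF.
U+E07F8: 4-byte form → F3 A0 9F B8.
U+099E: 3-byte form → E0 A6 9E.
U+0392: 2-byte form → CE 92.
U+94D4: 3-byte form → E9 93 94.
Concatenated (19 bytes): E3 83 B1 F4 80 A5 BF F3 A0 9F B8 E0 A6 9E CE 92 E9 93 94.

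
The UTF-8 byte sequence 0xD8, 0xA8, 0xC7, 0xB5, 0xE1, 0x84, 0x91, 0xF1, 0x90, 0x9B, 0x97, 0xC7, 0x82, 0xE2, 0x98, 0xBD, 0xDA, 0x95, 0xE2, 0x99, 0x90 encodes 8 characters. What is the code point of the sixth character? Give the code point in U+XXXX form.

U+263D

Offset 0: leading byte 0xD8 = 11011000 → 2-byte char #1 = D8 A8.
Offset 2: leading byte 0xC7 = 11000111 → 2-byte char #2 = C7 B5.
Offset 4: leading byte 0xE1 = 11100001 → 3-byte char #3 = E1 84 91.
Offset 7: leading byte 0xF1 = 11110001 → 4-byte char #4 = F1 90 9B 97.
Offset 11: leading byte 0xC7 = 11000111 → 2-byte char #5 = C7 82.
Offset 13: leading byte 0xE2 = 11100010 → 3-byte char #6 = E2 98 BD.
Leading byte 0xE2 = 11100010 matches 1110xxxx → 3-byte sequence.
Byte 1: 0xE2 = 11100010, payload 0010 (4 bits).
Byte 2: 0x98 = 10011000 (10xxxxxx ✓), payload 011000.
Byte 3: 0xBD = 10111101 (10xxxxxx ✓), payload 111101.
Concatenate: 0010011000111101 = 0x263D (16 bits → U+263D).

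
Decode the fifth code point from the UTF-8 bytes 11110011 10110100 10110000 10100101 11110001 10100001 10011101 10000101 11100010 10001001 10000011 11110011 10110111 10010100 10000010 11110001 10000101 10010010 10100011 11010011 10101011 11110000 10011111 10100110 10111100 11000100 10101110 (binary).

U+454A3

Offset 0: leading byte 0xF3 = 11110011 → 4-byte char #1 = F3 B4 B0 A5.
Offset 4: leading byte 0xF1 = 11110001 → 4-byte char #2 = F1 A1 9D 85.
Offset 8: leading byte 0xE2 = 11100010 → 3-byte char #3 = E2 89 83.
Offset 11: leading byte 0xF3 = 11110011 → 4-byte char #4 = F3 B7 94 82.
Offset 15: leading byte 0xF1 = 11110001 → 4-byte char #5 = F1 85 92 A3.
Leading byte 0xF1 = 11110001 matches 11110xxx → 4-byte sequence.
Byte 1: 0xF1 = 11110001, payload 001 (3 bits).
Byte 2: 0x85 = 10000101 (10xxxxxx ✓), payload 000101.
Byte 3: 0x92 = 10010010 (10xxxxxx ✓), payload 010010.
Byte 4: 0xA3 = 10100011 (10xxxxxx ✓), payload 100011.
Concatenate: 001000101010010100011 = 0x454A3 (21 bits → U+454A3).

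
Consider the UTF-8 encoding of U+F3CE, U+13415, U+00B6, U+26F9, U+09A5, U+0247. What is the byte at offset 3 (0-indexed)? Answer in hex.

U+F3CE → 3-byte form EF 8F 8E at offsets 0–2.
U+13415 → 4-byte form F0 93 90 95 at offsets 3–6.
Offset 3 falls in char 2's range; it's byte 1 of F0 93 90 95 = 0xF0.

0xF0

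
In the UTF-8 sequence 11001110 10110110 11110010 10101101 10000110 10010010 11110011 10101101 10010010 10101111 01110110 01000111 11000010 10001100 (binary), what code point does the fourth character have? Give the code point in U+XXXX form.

Offset 0: leading byte 0xCE = 11001110 → 2-byte char #1 = CE B6.
Offset 2: leading byte 0xF2 = 11110010 → 4-byte char #2 = F2 AD 86 92.
Offset 6: leading byte 0xF3 = 11110011 → 4-byte char #3 = F3 AD 92 AF.
Offset 10: leading byte 0x76 = 01110110 → 1-byte char #4 = 76.
Leading byte 0x76 = 01110110 matches 0xxxxxxx → 1-byte sequence.
Byte 1: 0x76 = 01110110, payload 1110110 (7 bits).
Concatenate: 1110110 = 0x76 (7 bits → U+0076).

U+0076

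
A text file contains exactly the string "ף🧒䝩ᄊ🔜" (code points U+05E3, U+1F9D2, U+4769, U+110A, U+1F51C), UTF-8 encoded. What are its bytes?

U+05E3: 2-byte form → D7 A3.
U+1F9D2: 4-byte form → F0 9F A7 92.
U+4769: 3-byte form → E4 9D A9.
U+110A: 3-byte form → E1 84 8A.
U+1F51C: 4-byte form → F0 9F 94 9C.
Concatenated (16 bytes): D7 A3 F0 9F A7 92 E4 9D A9 E1 84 8A F0 9F 94 9C.

D7 A3 F0 9F A7 92 E4 9D A9 E1 84 8A F0 9F 94 9C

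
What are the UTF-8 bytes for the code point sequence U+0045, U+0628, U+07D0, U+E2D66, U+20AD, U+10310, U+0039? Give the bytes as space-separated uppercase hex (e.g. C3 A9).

U+0045: 1-byte form → 45.
U+0628: 2-byte form → D8 A8.
U+07D0: 2-byte form → DF 90.
U+E2D66: 4-byte form → F3 A2 B5 A6.
U+20AD: 3-byte form → E2 82 AD.
U+10310: 4-byte form → F0 90 8C 90.
U+0039: 1-byte form → 39.
Concatenated (17 bytes): 45 D8 A8 DF 90 F3 A2 B5 A6 E2 82 AD F0 90 8C 90 39.

45 D8 A8 DF 90 F3 A2 B5 A6 E2 82 AD F0 90 8C 90 39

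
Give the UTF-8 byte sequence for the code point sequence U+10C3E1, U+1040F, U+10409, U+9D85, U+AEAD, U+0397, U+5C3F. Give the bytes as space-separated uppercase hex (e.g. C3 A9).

F4 8C 8F A1 F0 90 90 8F F0 90 90 89 E9 B6 85 EA BA AD CE 97 E5 B0 BF

U+10C3E1: 4-byte form → F4 8C 8F A1.
U+1040F: 4-byte form → F0 90 90 8F.
U+10409: 4-byte form → F0 90 90 89.
U+9D85: 3-byte form → E9 B6 85.
U+AEAD: 3-byte form → EA BA AD.
U+0397: 2-byte form → CE 97.
U+5C3F: 3-byte form → E5 B0 BF.
Concatenated (23 bytes): F4 8C 8F A1 F0 90 90 8F F0 90 90 89 E9 B6 85 EA BA AD CE 97 E5 B0 BF.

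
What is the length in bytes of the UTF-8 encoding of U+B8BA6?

4

U+B8BA6 = 0xB8BA6. UTF-8 uses 1 byte below 0x80, 2 below 0x800, 3 below 0x10000, 4 up to 0x10FFFF. 0xB8BA6 is in U+10000–U+10FFFF → 4 bytes.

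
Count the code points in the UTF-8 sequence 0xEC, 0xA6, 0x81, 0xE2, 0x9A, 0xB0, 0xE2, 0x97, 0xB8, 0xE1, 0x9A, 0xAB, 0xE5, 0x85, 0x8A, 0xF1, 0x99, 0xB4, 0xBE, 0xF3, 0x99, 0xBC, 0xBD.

7

Byte at offset 0: 0xEC = 11101100 → 3-byte char (#1). Advance 3.
Byte at offset 3: 0xE2 = 11100010 → 3-byte char (#2). Advance 3.
Byte at offset 6: 0xE2 = 11100010 → 3-byte char (#3). Advance 3.
Byte at offset 9: 0xE1 = 11100001 → 3-byte char (#4). Advance 3.
Byte at offset 12: 0xE5 = 11100101 → 3-byte char (#5). Advance 3.
Byte at offset 15: 0xF1 = 11110001 → 4-byte char (#6). Advance 4.
Byte at offset 19: 0xF3 = 11110011 → 4-byte char (#7). Advance 4.
Reached end at offset 23 after 7 code points.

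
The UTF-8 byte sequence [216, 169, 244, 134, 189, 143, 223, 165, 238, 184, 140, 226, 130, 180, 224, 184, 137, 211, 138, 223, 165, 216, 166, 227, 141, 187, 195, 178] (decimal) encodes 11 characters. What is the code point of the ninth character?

Offset 0: leading byte 0xD8 = 11011000 → 2-byte char #1 = D8 A9.
Offset 2: leading byte 0xF4 = 11110100 → 4-byte char #2 = F4 86 BD 8F.
Offset 6: leading byte 0xDF = 11011111 → 2-byte char #3 = DF A5.
Offset 8: leading byte 0xEE = 11101110 → 3-byte char #4 = EE B8 8C.
Offset 11: leading byte 0xE2 = 11100010 → 3-byte char #5 = E2 82 B4.
Offset 14: leading byte 0xE0 = 11100000 → 3-byte char #6 = E0 B8 89.
Offset 17: leading byte 0xD3 = 11010011 → 2-byte char #7 = D3 8A.
Offset 19: leading byte 0xDF = 11011111 → 2-byte char #8 = DF A5.
Offset 21: leading byte 0xD8 = 11011000 → 2-byte char #9 = D8 A6.
Leading byte 0xD8 = 11011000 matches 110xxxxx → 2-byte sequence.
Byte 1: 0xD8 = 11011000, payload 11000 (5 bits).
Byte 2: 0xA6 = 10100110 (10xxxxxx ✓), payload 100110.
Concatenate: 11000100110 = 0x626 (11 bits → U+0626).

U+0626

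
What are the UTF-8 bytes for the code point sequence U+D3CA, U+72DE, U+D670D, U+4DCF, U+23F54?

U+D3CA: 3-byte form → ED 8F 8A.
U+72DE: 3-byte form → E7 8B 9E.
U+D670D: 4-byte form → F3 96 9C 8D.
U+4DCF: 3-byte form → E4 B7 8F.
U+23F54: 4-byte form → F0 A3 BD 94.
Concatenated (17 bytes): ED 8F 8A E7 8B 9E F3 96 9C 8D E4 B7 8F F0 A3 BD 94.

ED 8F 8A E7 8B 9E F3 96 9C 8D E4 B7 8F F0 A3 BD 94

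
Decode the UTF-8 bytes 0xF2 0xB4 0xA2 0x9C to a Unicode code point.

U+B489C

Leading byte 0xF2 = 11110010 matches 11110xxx → 4-byte sequence.
Byte 1: 0xF2 = 11110010, payload 010 (3 bits).
Byte 2: 0xB4 = 10110100 (10xxxxxx ✓), payload 110100.
Byte 3: 0xA2 = 10100010 (10xxxxxx ✓), payload 100010.
Byte 4: 0x9C = 10011100 (10xxxxxx ✓), payload 011100.
Concatenate: 010110100100010011100 = 0xB489C (21 bits → U+B489C).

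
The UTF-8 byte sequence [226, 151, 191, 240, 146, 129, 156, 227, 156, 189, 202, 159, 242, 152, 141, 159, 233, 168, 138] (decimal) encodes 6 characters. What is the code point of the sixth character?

Offset 0: leading byte 0xE2 = 11100010 → 3-byte char #1 = E2 97 BF.
Offset 3: leading byte 0xF0 = 11110000 → 4-byte char #2 = F0 92 81 9C.
Offset 7: leading byte 0xE3 = 11100011 → 3-byte char #3 = E3 9C BD.
Offset 10: leading byte 0xCA = 11001010 → 2-byte char #4 = CA 9F.
Offset 12: leading byte 0xF2 = 11110010 → 4-byte char #5 = F2 98 8D 9F.
Offset 16: leading byte 0xE9 = 11101001 → 3-byte char #6 = E9 A8 8A.
Leading byte 0xE9 = 11101001 matches 1110xxxx → 3-byte sequence.
Byte 1: 0xE9 = 11101001, payload 1001 (4 bits).
Byte 2: 0xA8 = 10101000 (10xxxxxx ✓), payload 101000.
Byte 3: 0x8A = 10001010 (10xxxxxx ✓), payload 001010.
Concatenate: 1001101000001010 = 0x9A0A (16 bits → U+9A0A).

U+9A0A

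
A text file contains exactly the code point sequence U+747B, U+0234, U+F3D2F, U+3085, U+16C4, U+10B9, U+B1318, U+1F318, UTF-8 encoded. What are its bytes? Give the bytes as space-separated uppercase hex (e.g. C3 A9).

U+747B: 3-byte form → E7 91 BB.
U+0234: 2-byte form → C8 B4.
U+F3D2F: 4-byte form → F3 B3 B4 AF.
U+3085: 3-byte form → E3 82 85.
U+16C4: 3-byte form → E1 9B 84.
U+10B9: 3-byte form → E1 82 B9.
U+B1318: 4-byte form → F2 B1 8C 98.
U+1F318: 4-byte form → F0 9F 8C 98.
Concatenated (26 bytes): E7 91 BB C8 B4 F3 B3 B4 AF E3 82 85 E1 9B 84 E1 82 B9 F2 B1 8C 98 F0 9F 8C 98.

E7 91 BB C8 B4 F3 B3 B4 AF E3 82 85 E1 9B 84 E1 82 B9 F2 B1 8C 98 F0 9F 8C 98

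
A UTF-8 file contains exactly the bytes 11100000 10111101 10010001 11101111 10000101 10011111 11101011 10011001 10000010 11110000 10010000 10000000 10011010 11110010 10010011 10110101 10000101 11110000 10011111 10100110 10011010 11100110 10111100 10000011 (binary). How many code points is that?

7

Byte at offset 0: 0xE0 = 11100000 → 3-byte char (#1). Advance 3.
Byte at offset 3: 0xEF = 11101111 → 3-byte char (#2). Advance 3.
Byte at offset 6: 0xEB = 11101011 → 3-byte char (#3). Advance 3.
Byte at offset 9: 0xF0 = 11110000 → 4-byte char (#4). Advance 4.
Byte at offset 13: 0xF2 = 11110010 → 4-byte char (#5). Advance 4.
Byte at offset 17: 0xF0 = 11110000 → 4-byte char (#6). Advance 4.
Byte at offset 21: 0xE6 = 11100110 → 3-byte char (#7). Advance 3.
Reached end at offset 24 after 7 code points.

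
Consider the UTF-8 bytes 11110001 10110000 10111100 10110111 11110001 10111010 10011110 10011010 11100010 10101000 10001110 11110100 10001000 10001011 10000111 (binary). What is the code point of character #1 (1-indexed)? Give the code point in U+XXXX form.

Offset 0: leading byte 0xF1 = 11110001 → 4-byte char #1 = F1 B0 BC B7.
Leading byte 0xF1 = 11110001 matches 11110xxx → 4-byte sequence.
Byte 1: 0xF1 = 11110001, payload 001 (3 bits).
Byte 2: 0xB0 = 10110000 (10xxxxxx ✓), payload 110000.
Byte 3: 0xBC = 10111100 (10xxxxxx ✓), payload 111100.
Byte 4: 0xB7 = 10110111 (10xxxxxx ✓), payload 110111.
Concatenate: 001110000111100110111 = 0x70F37 (21 bits → U+70F37).

U+70F37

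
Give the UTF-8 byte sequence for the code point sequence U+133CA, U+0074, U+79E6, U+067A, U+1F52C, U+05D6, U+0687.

F0 93 8F 8A 74 E7 A7 A6 D9 BA F0 9F 94 AC D7 96 DA 87

U+133CA: 4-byte form → F0 93 8F 8A.
U+0074: 1-byte form → 74.
U+79E6: 3-byte form → E7 A7 A6.
U+067A: 2-byte form → D9 BA.
U+1F52C: 4-byte form → F0 9F 94 AC.
U+05D6: 2-byte form → D7 96.
U+0687: 2-byte form → DA 87.
Concatenated (18 bytes): F0 93 8F 8A 74 E7 A7 A6 D9 BA F0 9F 94 AC D7 96 DA 87.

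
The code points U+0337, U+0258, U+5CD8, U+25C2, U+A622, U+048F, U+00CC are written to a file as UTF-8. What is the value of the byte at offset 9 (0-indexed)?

U+0337 → 2-byte form CC B7 at offsets 0–1.
U+0258 → 2-byte form C9 98 at offsets 2–3.
U+5CD8 → 3-byte form E5 B3 98 at offsets 4–6.
U+25C2 → 3-byte form E2 97 82 at offsets 7–9.
Offset 9 falls in char 4's range; it's byte 3 of E2 97 82 = 0x82.

0x82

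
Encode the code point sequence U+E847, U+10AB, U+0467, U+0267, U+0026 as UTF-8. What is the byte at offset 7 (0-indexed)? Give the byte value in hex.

0xA7

U+E847 → 3-byte form EE A1 87 at offsets 0–2.
U+10AB → 3-byte form E1 82 AB at offsets 3–5.
U+0467 → 2-byte form D1 A7 at offsets 6–7.
Offset 7 falls in char 3's range; it's byte 2 of D1 A7 = 0xA7.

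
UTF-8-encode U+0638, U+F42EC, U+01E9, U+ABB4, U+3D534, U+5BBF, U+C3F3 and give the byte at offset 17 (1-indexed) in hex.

0xAE

1-indexed offset 17 is 0-indexed offset 16.
U+0638 → 2-byte form D8 B8 at offsets 0–1.
U+F42EC → 4-byte form F3 B4 8B AC at offsets 2–5.
U+01E9 → 2-byte form C7 A9 at offsets 6–7.
U+ABB4 → 3-byte form EA AE B4 at offsets 8–10.
U+3D534 → 4-byte form F0 BD 94 B4 at offsets 11–14.
U+5BBF → 3-byte form E5 AE BF at offsets 15–17.
Offset 16 falls in char 6's range; it's byte 2 of E5 AE BF = 0xAE.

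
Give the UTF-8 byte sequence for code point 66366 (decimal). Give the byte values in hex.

U+1033E = 0x1033E = 66366 decimal. In range U+10000–U+10FFFF → 4-byte form: 11110xxx 10xxxxxx 10xxxxxx 10xxxxxx.
Binary (21 bits): 000010000001100111110.
Split 3+6+6+6: 000 | 010000 | 001100 | 111110.
Byte 1: 11110000 = 0xF0.
Byte 2: 10010000 = 0x90.
Byte 3: 10001100 = 0x8C.
Byte 4: 10111110 = 0xBE.

F0 90 8C BE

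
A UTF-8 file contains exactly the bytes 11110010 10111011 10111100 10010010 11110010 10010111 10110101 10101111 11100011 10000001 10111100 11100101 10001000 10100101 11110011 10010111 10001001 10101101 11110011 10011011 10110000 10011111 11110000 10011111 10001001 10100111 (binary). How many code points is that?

Byte at offset 0: 0xF2 = 11110010 → 4-byte char (#1). Advance 4.
Byte at offset 4: 0xF2 = 11110010 → 4-byte char (#2). Advance 4.
Byte at offset 8: 0xE3 = 11100011 → 3-byte char (#3). Advance 3.
Byte at offset 11: 0xE5 = 11100101 → 3-byte char (#4). Advance 3.
Byte at offset 14: 0xF3 = 11110011 → 4-byte char (#5). Advance 4.
Byte at offset 18: 0xF3 = 11110011 → 4-byte char (#6). Advance 4.
Byte at offset 22: 0xF0 = 11110000 → 4-byte char (#7). Advance 4.
Reached end at offset 26 after 7 code points.

7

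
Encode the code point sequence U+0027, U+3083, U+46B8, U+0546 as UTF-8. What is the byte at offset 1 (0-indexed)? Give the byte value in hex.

0xE3

U+0027 → 1-byte form 27 at offsets 0–0.
U+3083 → 3-byte form E3 82 83 at offsets 1–3.
Offset 1 falls in char 2's range; it's byte 1 of E3 82 83 = 0xE3.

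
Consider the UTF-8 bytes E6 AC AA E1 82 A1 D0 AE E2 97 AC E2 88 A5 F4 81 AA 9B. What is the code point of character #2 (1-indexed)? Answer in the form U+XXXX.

U+10A1

Offset 0: leading byte 0xE6 = 11100110 → 3-byte char #1 = E6 AC AA.
Offset 3: leading byte 0xE1 = 11100001 → 3-byte char #2 = E1 82 A1.
Leading byte 0xE1 = 11100001 matches 1110xxxx → 3-byte sequence.
Byte 1: 0xE1 = 11100001, payload 0001 (4 bits).
Byte 2: 0x82 = 10000010 (10xxxxxx ✓), payload 000010.
Byte 3: 0xA1 = 10100001 (10xxxxxx ✓), payload 100001.
Concatenate: 0001000010100001 = 0x10A1 (16 bits → U+10A1).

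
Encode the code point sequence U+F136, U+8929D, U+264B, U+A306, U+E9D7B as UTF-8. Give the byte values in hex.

EF 84 B6 F2 89 8A 9D E2 99 8B EA 8C 86 F3 A9 B5 BB

U+F136: 3-byte form → EF 84 B6.
U+8929D: 4-byte form → F2 89 8A 9D.
U+264B: 3-byte form → E2 99 8B.
U+A306: 3-byte form → EA 8C 86.
U+E9D7B: 4-byte form → F3 A9 B5 BB.
Concatenated (17 bytes): EF 84 B6 F2 89 8A 9D E2 99 8B EA 8C 86 F3 A9 B5 BB.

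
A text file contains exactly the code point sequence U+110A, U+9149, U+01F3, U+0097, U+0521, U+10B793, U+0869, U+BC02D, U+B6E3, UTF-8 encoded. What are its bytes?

E1 84 8A E9 85 89 C7 B3 C2 97 D4 A1 F4 8B 9E 93 E0 A1 A9 F2 BC 80 AD EB 9B A3

U+110A: 3-byte form → E1 84 8A.
U+9149: 3-byte form → E9 85 89.
U+01F3: 2-byte form → C7 B3.
U+0097: 2-byte form → C2 97.
U+0521: 2-byte form → D4 A1.
U+10B793: 4-byte form → F4 8B 9E 93.
U+0869: 3-byte form → E0 A1 A9.
U+BC02D: 4-byte form → F2 BC 80 AD.
U+B6E3: 3-byte form → EB 9B A3.
Concatenated (26 bytes): E1 84 8A E9 85 89 C7 B3 C2 97 D4 A1 F4 8B 9E 93 E0 A1 A9 F2 BC 80 AD EB 9B A3.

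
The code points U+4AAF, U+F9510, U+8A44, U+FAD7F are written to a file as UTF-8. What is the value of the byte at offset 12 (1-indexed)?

1-indexed offset 12 is 0-indexed offset 11.
U+4AAF → 3-byte form E4 AA AF at offsets 0–2.
U+F9510 → 4-byte form F3 B9 94 90 at offsets 3–6.
U+8A44 → 3-byte form E8 A9 84 at offsets 7–9.
U+FAD7F → 4-byte form F3 BA B5 BF at offsets 10–13.
Offset 11 falls in char 4's range; it's byte 2 of F3 BA B5 BF = 0xBA.

0xBA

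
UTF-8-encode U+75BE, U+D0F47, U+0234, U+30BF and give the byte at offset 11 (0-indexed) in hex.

0xBF

U+75BE → 3-byte form E7 96 BE at offsets 0–2.
U+D0F47 → 4-byte form F3 90 BD 87 at offsets 3–6.
U+0234 → 2-byte form C8 B4 at offsets 7–8.
U+30BF → 3-byte form E3 82 BF at offsets 9–11.
Offset 11 falls in char 4's range; it's byte 3 of E3 82 BF = 0xBF.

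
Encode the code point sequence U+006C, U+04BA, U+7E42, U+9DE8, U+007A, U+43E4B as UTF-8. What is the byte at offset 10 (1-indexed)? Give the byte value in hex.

0x7A

1-indexed offset 10 is 0-indexed offset 9.
U+006C → 1-byte form 6C at offsets 0–0.
U+04BA → 2-byte form D2 BA at offsets 1–2.
U+7E42 → 3-byte form E7 B9 82 at offsets 3–5.
U+9DE8 → 3-byte form E9 B7 A8 at offsets 6–8.
U+007A → 1-byte form 7A at offsets 9–9.
Offset 9 falls in char 5's range; it's byte 1 of 7A = 0x7A.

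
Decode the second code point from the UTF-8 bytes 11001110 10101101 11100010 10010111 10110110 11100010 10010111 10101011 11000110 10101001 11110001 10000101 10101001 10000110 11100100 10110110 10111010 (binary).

U+25F6

Offset 0: leading byte 0xCE = 11001110 → 2-byte char #1 = CE AD.
Offset 2: leading byte 0xE2 = 11100010 → 3-byte char #2 = E2 97 B6.
Leading byte 0xE2 = 11100010 matches 1110xxxx → 3-byte sequence.
Byte 1: 0xE2 = 11100010, payload 0010 (4 bits).
Byte 2: 0x97 = 10010111 (10xxxxxx ✓), payload 010111.
Byte 3: 0xB6 = 10110110 (10xxxxxx ✓), payload 110110.
Concatenate: 0010010111110110 = 0x25F6 (16 bits → U+25F6).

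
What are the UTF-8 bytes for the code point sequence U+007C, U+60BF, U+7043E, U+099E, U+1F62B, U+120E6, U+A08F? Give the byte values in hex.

U+007C: 1-byte form → 7C.
U+60BF: 3-byte form → E6 82 BF.
U+7043E: 4-byte form → F1 B0 90 BE.
U+099E: 3-byte form → E0 A6 9E.
U+1F62B: 4-byte form → F0 9F 98 AB.
U+120E6: 4-byte form → F0 92 83 A6.
U+A08F: 3-byte form → EA 82 8F.
Concatenated (22 bytes): 7C E6 82 BF F1 B0 90 BE E0 A6 9E F0 9F 98 AB F0 92 83 A6 EA 82 8F.

7C E6 82 BF F1 B0 90 BE E0 A6 9E F0 9F 98 AB F0 92 83 A6 EA 82 8F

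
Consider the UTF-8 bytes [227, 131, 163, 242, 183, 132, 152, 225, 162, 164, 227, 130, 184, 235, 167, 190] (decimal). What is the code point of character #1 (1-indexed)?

Offset 0: leading byte 0xE3 = 11100011 → 3-byte char #1 = E3 83 A3.
Leading byte 0xE3 = 11100011 matches 1110xxxx → 3-byte sequence.
Byte 1: 0xE3 = 11100011, payload 0011 (4 bits).
Byte 2: 0x83 = 10000011 (10xxxxxx ✓), payload 000011.
Byte 3: 0xA3 = 10100011 (10xxxxxx ✓), payload 100011.
Concatenate: 0011000011100011 = 0x30E3 (16 bits → U+30E3).

U+30E3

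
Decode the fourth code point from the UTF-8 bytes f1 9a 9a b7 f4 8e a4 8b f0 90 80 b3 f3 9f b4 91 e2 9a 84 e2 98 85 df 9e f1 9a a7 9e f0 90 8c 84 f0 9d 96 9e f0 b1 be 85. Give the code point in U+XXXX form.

Offset 0: leading byte 0xF1 = 11110001 → 4-byte char #1 = F1 9A 9A B7.
Offset 4: leading byte 0xF4 = 11110100 → 4-byte char #2 = F4 8E A4 8B.
Offset 8: leading byte 0xF0 = 11110000 → 4-byte char #3 = F0 90 80 B3.
Offset 12: leading byte 0xF3 = 11110011 → 4-byte char #4 = F3 9F B4 91.
Leading byte 0xF3 = 11110011 matches 11110xxx → 4-byte sequence.
Byte 1: 0xF3 = 11110011, payload 011 (3 bits).
Byte 2: 0x9F = 10011111 (10xxxxxx ✓), payload 011111.
Byte 3: 0xB4 = 10110100 (10xxxxxx ✓), payload 110100.
Byte 4: 0x91 = 10010001 (10xxxxxx ✓), payload 010001.
Concatenate: 011011111110100010001 = 0xDFD11 (21 bits → U+DFD11).

U+DFD11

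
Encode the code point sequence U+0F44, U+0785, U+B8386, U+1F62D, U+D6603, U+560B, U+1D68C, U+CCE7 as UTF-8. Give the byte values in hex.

U+0F44: 3-byte form → E0 BD 84.
U+0785: 2-byte form → DE 85.
U+B8386: 4-byte form → F2 B8 8E 86.
U+1F62D: 4-byte form → F0 9F 98 AD.
U+D6603: 4-byte form → F3 96 98 83.
U+560B: 3-byte form → E5 98 8B.
U+1D68C: 4-byte form → F0 9D 9A 8C.
U+CCE7: 3-byte form → EC B3 A7.
Concatenated (27 bytes): E0 BD 84 DE 85 F2 B8 8E 86 F0 9F 98 AD F3 96 98 83 E5 98 8B F0 9D 9A 8C EC B3 A7.

E0 BD 84 DE 85 F2 B8 8E 86 F0 9F 98 AD F3 96 98 83 E5 98 8B F0 9D 9A 8C EC B3 A7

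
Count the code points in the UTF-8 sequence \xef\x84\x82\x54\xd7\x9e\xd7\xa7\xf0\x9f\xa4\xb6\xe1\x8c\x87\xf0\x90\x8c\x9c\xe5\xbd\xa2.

8

Byte at offset 0: 0xEF = 11101111 → 3-byte char (#1). Advance 3.
Byte at offset 3: 0x54 = 01010100 → 1-byte char (#2). Advance 1.
Byte at offset 4: 0xD7 = 11010111 → 2-byte char (#3). Advance 2.
Byte at offset 6: 0xD7 = 11010111 → 2-byte char (#4). Advance 2.
Byte at offset 8: 0xF0 = 11110000 → 4-byte char (#5). Advance 4.
Byte at offset 12: 0xE1 = 11100001 → 3-byte char (#6). Advance 3.
Byte at offset 15: 0xF0 = 11110000 → 4-byte char (#7). Advance 4.
Byte at offset 19: 0xE5 = 11100101 → 3-byte char (#8). Advance 3.
Reached end at offset 22 after 8 code points.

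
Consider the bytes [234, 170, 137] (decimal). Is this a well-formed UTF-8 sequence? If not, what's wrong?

valid

Leading byte 0xEA = 11101010 → 3-byte form.
Continuation bytes 0xAA=10101010, 0x89=10001001 all match 10xxxxxx.
Decoded value 0xAA89 is ≥ 0x800 (shortest form) and not a surrogate.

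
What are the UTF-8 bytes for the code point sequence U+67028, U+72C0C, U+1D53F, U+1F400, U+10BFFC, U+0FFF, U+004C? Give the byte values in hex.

F1 A7 80 A8 F1 B2 B0 8C F0 9D 94 BF F0 9F 90 80 F4 8B BF BC E0 BF BF 4C

U+67028: 4-byte form → F1 A7 80 A8.
U+72C0C: 4-byte form → F1 B2 B0 8C.
U+1D53F: 4-byte form → F0 9D 94 BF.
U+1F400: 4-byte form → F0 9F 90 80.
U+10BFFC: 4-byte form → F4 8B BF BC.
U+0FFF: 3-byte form → E0 BF BF.
U+004C: 1-byte form → 4C.
Concatenated (24 bytes): F1 A7 80 A8 F1 B2 B0 8C F0 9D 94 BF F0 9F 90 80 F4 8B BF BC E0 BF BF 4C.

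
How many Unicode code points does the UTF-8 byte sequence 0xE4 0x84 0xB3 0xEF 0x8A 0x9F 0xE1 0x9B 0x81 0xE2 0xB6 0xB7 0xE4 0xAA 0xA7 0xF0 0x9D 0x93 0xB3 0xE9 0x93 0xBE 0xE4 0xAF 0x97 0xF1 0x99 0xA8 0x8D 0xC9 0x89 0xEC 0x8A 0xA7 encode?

Byte at offset 0: 0xE4 = 11100100 → 3-byte char (#1). Advance 3.
Byte at offset 3: 0xEF = 11101111 → 3-byte char (#2). Advance 3.
Byte at offset 6: 0xE1 = 11100001 → 3-byte char (#3). Advance 3.
Byte at offset 9: 0xE2 = 11100010 → 3-byte char (#4). Advance 3.
Byte at offset 12: 0xE4 = 11100100 → 3-byte char (#5). Advance 3.
Byte at offset 15: 0xF0 = 11110000 → 4-byte char (#6). Advance 4.
Byte at offset 19: 0xE9 = 11101001 → 3-byte char (#7). Advance 3.
Byte at offset 22: 0xE4 = 11100100 → 3-byte char (#8). Advance 3.
Byte at offset 25: 0xF1 = 11110001 → 4-byte char (#9). Advance 4.
Byte at offset 29: 0xC9 = 11001001 → 2-byte char (#10). Advance 2.
Byte at offset 31: 0xEC = 11101100 → 3-byte char (#11). Advance 3.
Reached end at offset 34 after 11 code points.

11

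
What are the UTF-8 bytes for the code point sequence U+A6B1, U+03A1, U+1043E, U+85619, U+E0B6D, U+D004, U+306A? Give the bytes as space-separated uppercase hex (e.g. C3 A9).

EA 9A B1 CE A1 F0 90 90 BE F2 85 98 99 F3 A0 AD AD ED 80 84 E3 81 AA

U+A6B1: 3-byte form → EA 9A B1.
U+03A1: 2-byte form → CE A1.
U+1043E: 4-byte form → F0 90 90 BE.
U+85619: 4-byte form → F2 85 98 99.
U+E0B6D: 4-byte form → F3 A0 AD AD.
U+D004: 3-byte form → ED 80 84.
U+306A: 3-byte form → E3 81 AA.
Concatenated (23 bytes): EA 9A B1 CE A1 F0 90 90 BE F2 85 98 99 F3 A0 AD AD ED 80 84 E3 81 AA.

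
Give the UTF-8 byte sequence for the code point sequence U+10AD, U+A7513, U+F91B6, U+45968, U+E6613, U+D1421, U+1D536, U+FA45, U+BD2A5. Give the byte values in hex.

E1 82 AD F2 A7 94 93 F3 B9 86 B6 F1 85 A5 A8 F3 A6 98 93 F3 91 90 A1 F0 9D 94 B6 EF A9 85 F2 BD 8A A5

U+10AD: 3-byte form → E1 82 AD.
U+A7513: 4-byte form → F2 A7 94 93.
U+F91B6: 4-byte form → F3 B9 86 B6.
U+45968: 4-byte form → F1 85 A5 A8.
U+E6613: 4-byte form → F3 A6 98 93.
U+D1421: 4-byte form → F3 91 90 A1.
U+1D536: 4-byte form → F0 9D 94 B6.
U+FA45: 3-byte form → EF A9 85.
U+BD2A5: 4-byte form → F2 BD 8A A5.
Concatenated (34 bytes): E1 82 AD F2 A7 94 93 F3 B9 86 B6 F1 85 A5 A8 F3 A6 98 93 F3 91 90 A1 F0 9D 94 B6 EF A9 85 F2 BD 8A A5.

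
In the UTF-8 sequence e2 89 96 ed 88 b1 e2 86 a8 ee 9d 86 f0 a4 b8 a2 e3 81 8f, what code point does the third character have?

U+21A8

Offset 0: leading byte 0xE2 = 11100010 → 3-byte char #1 = E2 89 96.
Offset 3: leading byte 0xED = 11101101 → 3-byte char #2 = ED 88 B1.
Offset 6: leading byte 0xE2 = 11100010 → 3-byte char #3 = E2 86 A8.
Leading byte 0xE2 = 11100010 matches 1110xxxx → 3-byte sequence.
Byte 1: 0xE2 = 11100010, payload 0010 (4 bits).
Byte 2: 0x86 = 10000110 (10xxxxxx ✓), payload 000110.
Byte 3: 0xA8 = 10101000 (10xxxxxx ✓), payload 101000.
Concatenate: 0010000110101000 = 0x21A8 (16 bits → U+21A8).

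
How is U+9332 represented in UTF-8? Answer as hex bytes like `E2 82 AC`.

E9 8C B2

U+9332 = 0x9332 = 37682 decimal. In range U+0800–U+FFFF → 3-byte form: 1110xxxx 10xxxxxx 10xxxxxx.
Binary (16 bits): 1001001100110010.
Split 4+6+6: 1001 | 001100 | 110010.
Byte 1: 11101001 = 0xE9.
Byte 2: 10001100 = 0x8C.
Byte 3: 10110010 = 0xB2.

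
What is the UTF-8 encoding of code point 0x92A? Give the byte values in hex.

E0 A4 AA

U+092A = 0x92A = 2346 decimal. In range U+0800–U+FFFF → 3-byte form: 1110xxxx 10xxxxxx 10xxxxxx.
Binary (16 bits): 0000100100101010.
Split 4+6+6: 0000 | 100100 | 101010.
Byte 1: 11100000 = 0xE0.
Byte 2: 10100100 = 0xA4.
Byte 3: 10101010 = 0xAA.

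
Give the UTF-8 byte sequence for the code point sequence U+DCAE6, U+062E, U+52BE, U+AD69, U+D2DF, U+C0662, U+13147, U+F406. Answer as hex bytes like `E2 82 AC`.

U+DCAE6: 4-byte form → F3 9C AB A6.
U+062E: 2-byte form → D8 AE.
U+52BE: 3-byte form → E5 8A BE.
U+AD69: 3-byte form → EA B5 A9.
U+D2DF: 3-byte form → ED 8B 9F.
U+C0662: 4-byte form → F3 80 99 A2.
U+13147: 4-byte form → F0 93 85 87.
U+F406: 3-byte form → EF 90 86.
Concatenated (26 bytes): F3 9C AB A6 D8 AE E5 8A BE EA B5 A9 ED 8B 9F F3 80 99 A2 F0 93 85 87 EF 90 86.

F3 9C AB A6 D8 AE E5 8A BE EA B5 A9 ED 8B 9F F3 80 99 A2 F0 93 85 87 EF 90 86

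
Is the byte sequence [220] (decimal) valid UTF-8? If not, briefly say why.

Leading byte 0xDC = 11011100 → 2-byte form, but only 1 byte is present.

invalid (sequence truncated)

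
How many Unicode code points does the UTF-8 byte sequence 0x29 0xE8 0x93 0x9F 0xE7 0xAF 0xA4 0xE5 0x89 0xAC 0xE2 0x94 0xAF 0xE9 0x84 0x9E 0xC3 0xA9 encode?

7

Byte at offset 0: 0x29 = 00101001 → 1-byte char (#1). Advance 1.
Byte at offset 1: 0xE8 = 11101000 → 3-byte char (#2). Advance 3.
Byte at offset 4: 0xE7 = 11100111 → 3-byte char (#3). Advance 3.
Byte at offset 7: 0xE5 = 11100101 → 3-byte char (#4). Advance 3.
Byte at offset 10: 0xE2 = 11100010 → 3-byte char (#5). Advance 3.
Byte at offset 13: 0xE9 = 11101001 → 3-byte char (#6). Advance 3.
Byte at offset 16: 0xC3 = 11000011 → 2-byte char (#7). Advance 2.
Reached end at offset 18 after 7 code points.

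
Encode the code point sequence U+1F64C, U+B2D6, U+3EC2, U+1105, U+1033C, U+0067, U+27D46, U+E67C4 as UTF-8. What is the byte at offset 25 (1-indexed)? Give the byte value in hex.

0x9F

1-indexed offset 25 is 0-indexed offset 24.
U+1F64C → 4-byte form F0 9F 99 8C at offsets 0–3.
U+B2D6 → 3-byte form EB 8B 96 at offsets 4–6.
U+3EC2 → 3-byte form E3 BB 82 at offsets 7–9.
U+1105 → 3-byte form E1 84 85 at offsets 10–12.
U+1033C → 4-byte form F0 90 8C BC at offsets 13–16.
U+0067 → 1-byte form 67 at offsets 17–17.
U+27D46 → 4-byte form F0 A7 B5 86 at offsets 18–21.
U+E67C4 → 4-byte form F3 A6 9F 84 at offsets 22–25.
Offset 24 falls in char 8's range; it's byte 3 of F3 A6 9F 84 = 0x9F.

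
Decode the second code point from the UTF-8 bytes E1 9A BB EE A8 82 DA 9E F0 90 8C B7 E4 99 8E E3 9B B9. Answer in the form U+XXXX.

U+EA02

Offset 0: leading byte 0xE1 = 11100001 → 3-byte char #1 = E1 9A BB.
Offset 3: leading byte 0xEE = 11101110 → 3-byte char #2 = EE A8 82.
Leading byte 0xEE = 11101110 matches 1110xxxx → 3-byte sequence.
Byte 1: 0xEE = 11101110, payload 1110 (4 bits).
Byte 2: 0xA8 = 10101000 (10xxxxxx ✓), payload 101000.
Byte 3: 0x82 = 10000010 (10xxxxxx ✓), payload 000010.
Concatenate: 1110101000000010 = 0xEA02 (16 bits → U+EA02).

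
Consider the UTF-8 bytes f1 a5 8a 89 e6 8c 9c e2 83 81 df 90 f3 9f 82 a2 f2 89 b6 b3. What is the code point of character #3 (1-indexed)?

U+20C1

Offset 0: leading byte 0xF1 = 11110001 → 4-byte char #1 = F1 A5 8A 89.
Offset 4: leading byte 0xE6 = 11100110 → 3-byte char #2 = E6 8C 9C.
Offset 7: leading byte 0xE2 = 11100010 → 3-byte char #3 = E2 83 81.
Leading byte 0xE2 = 11100010 matches 1110xxxx → 3-byte sequence.
Byte 1: 0xE2 = 11100010, payload 0010 (4 bits).
Byte 2: 0x83 = 10000011 (10xxxxxx ✓), payload 000011.
Byte 3: 0x81 = 10000001 (10xxxxxx ✓), payload 000001.
Concatenate: 0010000011000001 = 0x20C1 (16 bits → U+20C1).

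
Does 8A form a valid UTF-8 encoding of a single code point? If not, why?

invalid (continuation byte with no leading byte)

Byte 0x8A = 10001010 has the form 10xxxxxx — a continuation byte — but there is no preceding leading byte.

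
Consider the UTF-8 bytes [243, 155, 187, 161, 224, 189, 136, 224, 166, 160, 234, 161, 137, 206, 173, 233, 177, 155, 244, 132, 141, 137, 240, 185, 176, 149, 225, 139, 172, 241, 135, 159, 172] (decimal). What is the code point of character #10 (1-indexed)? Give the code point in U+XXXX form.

Offset 0: leading byte 0xF3 = 11110011 → 4-byte char #1 = F3 9B BB A1.
Offset 4: leading byte 0xE0 = 11100000 → 3-byte char #2 = E0 BD 88.
Offset 7: leading byte 0xE0 = 11100000 → 3-byte char #3 = E0 A6 A0.
Offset 10: leading byte 0xEA = 11101010 → 3-byte char #4 = EA A1 89.
Offset 13: leading byte 0xCE = 11001110 → 2-byte char #5 = CE AD.
Offset 15: leading byte 0xE9 = 11101001 → 3-byte char #6 = E9 B1 9B.
Offset 18: leading byte 0xF4 = 11110100 → 4-byte char #7 = F4 84 8D 89.
Offset 22: leading byte 0xF0 = 11110000 → 4-byte char #8 = F0 B9 B0 95.
Offset 26: leading byte 0xE1 = 11100001 → 3-byte char #9 = E1 8B AC.
Offset 29: leading byte 0xF1 = 11110001 → 4-byte char #10 = F1 87 9F AC.
Leading byte 0xF1 = 11110001 matches 11110xxx → 4-byte sequence.
Byte 1: 0xF1 = 11110001, payload 001 (3 bits).
Byte 2: 0x87 = 10000111 (10xxxxxx ✓), payload 000111.
Byte 3: 0x9F = 10011111 (10xxxxxx ✓), payload 011111.
Byte 4: 0xAC = 10101100 (10xxxxxx ✓), payload 101100.
Concatenate: 001000111011111101100 = 0x477EC (21 bits → U+477EC).

U+477EC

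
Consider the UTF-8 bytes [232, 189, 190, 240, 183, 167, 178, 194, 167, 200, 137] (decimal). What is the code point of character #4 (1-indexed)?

U+0209

Offset 0: leading byte 0xE8 = 11101000 → 3-byte char #1 = E8 BD BE.
Offset 3: leading byte 0xF0 = 11110000 → 4-byte char #2 = F0 B7 A7 B2.
Offset 7: leading byte 0xC2 = 11000010 → 2-byte char #3 = C2 A7.
Offset 9: leading byte 0xC8 = 11001000 → 2-byte char #4 = C8 89.
Leading byte 0xC8 = 11001000 matches 110xxxxx → 2-byte sequence.
Byte 1: 0xC8 = 11001000, payload 01000 (5 bits).
Byte 2: 0x89 = 10001001 (10xxxxxx ✓), payload 001001.
Concatenate: 01000001001 = 0x209 (11 bits → U+0209).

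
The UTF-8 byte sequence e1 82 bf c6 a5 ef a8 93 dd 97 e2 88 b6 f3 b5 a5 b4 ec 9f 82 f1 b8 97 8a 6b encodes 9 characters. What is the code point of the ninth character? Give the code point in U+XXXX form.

U+006B

Offset 0: leading byte 0xE1 = 11100001 → 3-byte char #1 = E1 82 BF.
Offset 3: leading byte 0xC6 = 11000110 → 2-byte char #2 = C6 A5.
Offset 5: leading byte 0xEF = 11101111 → 3-byte char #3 = EF A8 93.
Offset 8: leading byte 0xDD = 11011101 → 2-byte char #4 = DD 97.
Offset 10: leading byte 0xE2 = 11100010 → 3-byte char #5 = E2 88 B6.
Offset 13: leading byte 0xF3 = 11110011 → 4-byte char #6 = F3 B5 A5 B4.
Offset 17: leading byte 0xEC = 11101100 → 3-byte char #7 = EC 9F 82.
Offset 20: leading byte 0xF1 = 11110001 → 4-byte char #8 = F1 B8 97 8A.
Offset 24: leading byte 0x6B = 01101011 → 1-byte char #9 = 6B.
Leading byte 0x6B = 01101011 matches 0xxxxxxx → 1-byte sequence.
Byte 1: 0x6B = 01101011, payload 1101011 (7 bits).
Concatenate: 1101011 = 0x6B (7 bits → U+006B).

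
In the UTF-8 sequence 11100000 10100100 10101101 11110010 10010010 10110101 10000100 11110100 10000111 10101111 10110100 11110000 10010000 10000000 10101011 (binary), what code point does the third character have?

Offset 0: leading byte 0xE0 = 11100000 → 3-byte char #1 = E0 A4 AD.
Offset 3: leading byte 0xF2 = 11110010 → 4-byte char #2 = F2 92 B5 84.
Offset 7: leading byte 0xF4 = 11110100 → 4-byte char #3 = F4 87 AF B4.
Leading byte 0xF4 = 11110100 matches 11110xxx → 4-byte sequence.
Byte 1: 0xF4 = 11110100, payload 100 (3 bits).
Byte 2: 0x87 = 10000111 (10xxxxxx ✓), payload 000111.
Byte 3: 0xAF = 10101111 (10xxxxxx ✓), payload 101111.
Byte 4: 0xB4 = 10110100 (10xxxxxx ✓), payload 110100.
Concatenate: 100000111101111110100 = 0x107BF4 (21 bits → U+107BF4).

U+107BF4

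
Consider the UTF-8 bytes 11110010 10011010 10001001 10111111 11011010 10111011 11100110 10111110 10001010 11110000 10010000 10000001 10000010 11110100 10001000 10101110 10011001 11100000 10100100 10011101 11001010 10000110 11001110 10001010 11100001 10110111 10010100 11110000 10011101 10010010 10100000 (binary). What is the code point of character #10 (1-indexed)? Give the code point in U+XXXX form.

U+1D4A0

Offset 0: leading byte 0xF2 = 11110010 → 4-byte char #1 = F2 9A 89 BF.
Offset 4: leading byte 0xDA = 11011010 → 2-byte char #2 = DA BB.
Offset 6: leading byte 0xE6 = 11100110 → 3-byte char #3 = E6 BE 8A.
Offset 9: leading byte 0xF0 = 11110000 → 4-byte char #4 = F0 90 81 82.
Offset 13: leading byte 0xF4 = 11110100 → 4-byte char #5 = F4 88 AE 99.
Offset 17: leading byte 0xE0 = 11100000 → 3-byte char #6 = E0 A4 9D.
Offset 20: leading byte 0xCA = 11001010 → 2-byte char #7 = CA 86.
Offset 22: leading byte 0xCE = 11001110 → 2-byte char #8 = CE 8A.
Offset 24: leading byte 0xE1 = 11100001 → 3-byte char #9 = E1 B7 94.
Offset 27: leading byte 0xF0 = 11110000 → 4-byte char #10 = F0 9D 92 A0.
Leading byte 0xF0 = 11110000 matches 11110xxx → 4-byte sequence.
Byte 1: 0xF0 = 11110000, payload 000 (3 bits).
Byte 2: 0x9D = 10011101 (10xxxxxx ✓), payload 011101.
Byte 3: 0x92 = 10010010 (10xxxxxx ✓), payload 010010.
Byte 4: 0xA0 = 10100000 (10xxxxxx ✓), payload 100000.
Concatenate: 000011101010010100000 = 0x1D4A0 (21 bits → U+1D4A0).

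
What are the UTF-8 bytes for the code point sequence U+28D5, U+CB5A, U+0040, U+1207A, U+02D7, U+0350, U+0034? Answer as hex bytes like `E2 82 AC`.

E2 A3 95 EC AD 9A 40 F0 92 81 BA CB 97 CD 90 34

U+28D5: 3-byte form → E2 A3 95.
U+CB5A: 3-byte form → EC AD 9A.
U+0040: 1-byte form → 40.
U+1207A: 4-byte form → F0 92 81 BA.
U+02D7: 2-byte form → CB 97.
U+0350: 2-byte form → CD 90.
U+0034: 1-byte form → 34.
Concatenated (16 bytes): E2 A3 95 EC AD 9A 40 F0 92 81 BA CB 97 CD 90 34.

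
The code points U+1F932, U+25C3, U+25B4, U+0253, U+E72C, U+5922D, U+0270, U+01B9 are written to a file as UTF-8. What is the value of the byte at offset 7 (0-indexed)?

U+1F932 → 4-byte form F0 9F A4 B2 at offsets 0–3.
U+25C3 → 3-byte form E2 97 83 at offsets 4–6.
U+25B4 → 3-byte form E2 96 B4 at offsets 7–9.
Offset 7 falls in char 3's range; it's byte 1 of E2 96 B4 = 0xE2.

0xE2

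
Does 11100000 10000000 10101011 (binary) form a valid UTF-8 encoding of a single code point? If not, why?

invalid (overlong encoding)

Leading byte 0xE0 = 11100000 → 3-byte form.
Continuation bytes all match 10xxxxxx. Payload decodes to 0x2B.
But 0x2B < 0x800, the minimum for a 3-byte sequence — this is an overlong encoding.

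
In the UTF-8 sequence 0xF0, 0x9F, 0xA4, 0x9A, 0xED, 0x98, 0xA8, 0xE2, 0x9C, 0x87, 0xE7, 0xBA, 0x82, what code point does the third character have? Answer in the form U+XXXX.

Offset 0: leading byte 0xF0 = 11110000 → 4-byte char #1 = F0 9F A4 9A.
Offset 4: leading byte 0xED = 11101101 → 3-byte char #2 = ED 98 A8.
Offset 7: leading byte 0xE2 = 11100010 → 3-byte char #3 = E2 9C 87.
Leading byte 0xE2 = 11100010 matches 1110xxxx → 3-byte sequence.
Byte 1: 0xE2 = 11100010, payload 0010 (4 bits).
Byte 2: 0x9C = 10011100 (10xxxxxx ✓), payload 011100.
Byte 3: 0x87 = 10000111 (10xxxxxx ✓), payload 000111.
Concatenate: 0010011100000111 = 0x2707 (16 bits → U+2707).

U+2707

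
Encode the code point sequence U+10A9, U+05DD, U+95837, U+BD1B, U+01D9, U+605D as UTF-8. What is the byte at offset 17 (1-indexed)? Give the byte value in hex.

0x9D

1-indexed offset 17 is 0-indexed offset 16.
U+10A9 → 3-byte form E1 82 A9 at offsets 0–2.
U+05DD → 2-byte form D7 9D at offsets 3–4.
U+95837 → 4-byte form F2 95 A0 B7 at offsets 5–8.
U+BD1B → 3-byte form EB B4 9B at offsets 9–11.
U+01D9 → 2-byte form C7 99 at offsets 12–13.
U+605D → 3-byte form E6 81 9D at offsets 14–16.
Offset 16 falls in char 6's range; it's byte 3 of E6 81 9D = 0x9D.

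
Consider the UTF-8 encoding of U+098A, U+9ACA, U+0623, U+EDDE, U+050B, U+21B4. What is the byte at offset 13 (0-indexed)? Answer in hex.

U+098A → 3-byte form E0 A6 8A at offsets 0–2.
U+9ACA → 3-byte form E9 AB 8A at offsets 3–5.
U+0623 → 2-byte form D8 A3 at offsets 6–7.
U+EDDE → 3-byte form EE B7 9E at offsets 8–10.
U+050B → 2-byte form D4 8B at offsets 11–12.
U+21B4 → 3-byte form E2 86 B4 at offsets 13–15.
Offset 13 falls in char 6's range; it's byte 1 of E2 86 B4 = 0xE2.

0xE2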